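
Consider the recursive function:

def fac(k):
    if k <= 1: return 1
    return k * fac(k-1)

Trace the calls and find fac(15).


fac(15)
= 15 * fac(14)
= 15 * 14 * fac(13)
= 15 * 14 * 13 * fac(12)
= 15 * 14 * 13 * 12 * fac(11)
= 15 * 14 * 13 * 12 * 11 * fac(10)
= 15 * 14 * 13 * 12 * 11 * 10 * fac(9)
= 15 * 14 * 13 * 12 * 11 * 10 * 9 * fac(8)
= 15 * 14 * 13 * 12 * 11 * 10 * 9 * 8 * fac(7)
= 15 * 14 * 13 * 12 * 11 * 10 * 9 * 8 * 7 * fac(6)
= 15 * 14 * 13 * 12 * 11 * 10 * 9 * 8 * 7 * 6 * fac(5)
= 15 * 14 * 13 * 12 * 11 * 10 * 9 * 8 * 7 * 6 * 5 * fac(4)
= 15 * 14 * 13 * 12 * 11 * 10 * 9 * 8 * 7 * 6 * 5 * 4 * fac(3)
= 15 * 14 * 13 * 12 * 11 * 10 * 9 * 8 * 7 * 6 * 5 * 4 * 3 * fac(2)
= 15 * 14 * 13 * 12 * 11 * 10 * 9 * 8 * 7 * 6 * 5 * 4 * 3 * 2 * fac(1)
= 15 * 14 * 13 * 12 * 11 * 10 * 9 * 8 * 7 * 6 * 5 * 4 * 3 * 2 * 1
= 1307674368000

1307674368000


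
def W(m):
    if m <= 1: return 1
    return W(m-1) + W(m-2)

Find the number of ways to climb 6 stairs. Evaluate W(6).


Building up from base cases:
W(0) = 1
W(1) = 1
W(2) = W(1) + W(0) = 1 + 1 = 2
W(3) = W(2) + W(1) = 2 + 1 = 3
W(4) = W(3) + W(2) = 3 + 2 = 5
W(5) = W(4) + W(3) = 5 + 3 = 8
W(6) = W(5) + W(4) = 8 + 5 = 13

13


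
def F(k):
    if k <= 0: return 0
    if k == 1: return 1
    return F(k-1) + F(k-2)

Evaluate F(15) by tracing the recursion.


Computing F(15) bottom-up:
F(0) = 0
F(1) = 1
F(2) = F(1) + F(0) = 1 + 0 = 1
F(3) = F(2) + F(1) = 1 + 1 = 2
F(4) = F(3) + F(2) = 2 + 1 = 3
F(5) = F(4) + F(3) = 3 + 2 = 5
F(6) = F(5) + F(4) = 5 + 3 = 8
F(7) = F(6) + F(5) = 8 + 5 = 13
F(8) = F(7) + F(6) = 13 + 8 = 21
F(9) = F(8) + F(7) = 21 + 13 = 34
F(10) = F(9) + F(8) = 34 + 21 = 55
F(11) = F(10) + F(9) = 55 + 34 = 89
F(12) = F(11) + F(10) = 89 + 55 = 144
F(13) = F(12) + F(11) = 144 + 89 = 233
F(14) = F(13) + F(12) = 233 + 144 = 377
F(15) = F(14) + F(13) = 377 + 233 = 610

610


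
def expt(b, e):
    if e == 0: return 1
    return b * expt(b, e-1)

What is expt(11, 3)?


expt(11, 3)
= 11 * expt(11, 2)
= 11 * 11 * expt(11, 1)
= 11 * 11 * 11 * expt(11, 0)
= 11 * 11 * 11 * 1
= 1331

1331


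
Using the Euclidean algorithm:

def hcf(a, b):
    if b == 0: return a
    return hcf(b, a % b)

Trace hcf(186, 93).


hcf(186, 93) = hcf(93, 0)
hcf(93, 0) = 93  (base case)

93


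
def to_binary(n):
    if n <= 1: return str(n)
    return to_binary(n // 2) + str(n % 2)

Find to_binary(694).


to_binary(694) = to_binary(347) + '0'
to_binary(347) = to_binary(173) + '1'
to_binary(173) = to_binary(86) + '1'
to_binary(86) = to_binary(43) + '0'
to_binary(43) = to_binary(21) + '1'
to_binary(21) = to_binary(10) + '1'
to_binary(10) = to_binary(5) + '0'
to_binary(5) = to_binary(2) + '1'
to_binary(2) = to_binary(1) + '0'
to_binary(1) = '1'  (base case)
Concatenating: '1' + '0' + '1' + '0' + '1' + '1' + '0' + '1' + '1' + '0' = '1010110110'

1010110110


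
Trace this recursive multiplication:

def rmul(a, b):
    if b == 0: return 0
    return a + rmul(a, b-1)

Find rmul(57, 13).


rmul(57, 13) = 57 + rmul(57, 12)
rmul(57, 12) = 57 + rmul(57, 11)
rmul(57, 11) = 57 + rmul(57, 10)
rmul(57, 10) = 57 + rmul(57, 9)
rmul(57, 9) = 57 + rmul(57, 8)
rmul(57, 8) = 57 + rmul(57, 7)
rmul(57, 7) = 57 + rmul(57, 6)
rmul(57, 6) = 57 + rmul(57, 5)
rmul(57, 5) = 57 + rmul(57, 4)
rmul(57, 4) = 57 + rmul(57, 3)
rmul(57, 3) = 57 + rmul(57, 2)
rmul(57, 2) = 57 + rmul(57, 1)
rmul(57, 1) = 57 + rmul(57, 0)
rmul(57, 0) = 0  (base case)
Total: 57 + 57 + 57 + 57 + 57 + 57 + 57 + 57 + 57 + 57 + 57 + 57 + 57 + 0 = 741

741


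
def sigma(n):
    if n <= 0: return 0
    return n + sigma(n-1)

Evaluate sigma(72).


sigma(72)
= 72 + 71 + 70 + 69 + 68 + 67 + 66 + 65 + 64 + 63 + 62 + 61 + 60 + 59 + 58 + 57 + 56 + 55 + 54 + 53 + 52 + 51 + 50 + 49 + 48 + 47 + 46 + 45 + 44 + 43 + 42 + 41 + 40 + 39 + 38 + 37 + 36 + 35 + 34 + 33 + 32 + 31 + 30 + 29 + 28 + 27 + 26 + 25 + 24 + 23 + 22 + 21 + 20 + 19 + 18 + 17 + 16 + 15 + 14 + 13 + 12 + 11 + 10 + 9 + 8 + 7 + 6 + 5 + 4 + 3 + 2 + 1 + sigma(0)
= 72 + 71 + 70 + 69 + 68 + 67 + 66 + 65 + 64 + 63 + 62 + 61 + 60 + 59 + 58 + 57 + 56 + 55 + 54 + 53 + 52 + 51 + 50 + 49 + 48 + 47 + 46 + 45 + 44 + 43 + 42 + 41 + 40 + 39 + 38 + 37 + 36 + 35 + 34 + 33 + 32 + 31 + 30 + 29 + 28 + 27 + 26 + 25 + 24 + 23 + 22 + 21 + 20 + 19 + 18 + 17 + 16 + 15 + 14 + 13 + 12 + 11 + 10 + 9 + 8 + 7 + 6 + 5 + 4 + 3 + 2 + 1 + 0
= 2628

2628


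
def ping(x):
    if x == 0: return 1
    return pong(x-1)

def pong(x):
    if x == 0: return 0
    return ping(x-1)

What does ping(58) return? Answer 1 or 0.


ping(58) = pong(57)
pong(57) = ping(56)
ping(56) = pong(55)
pong(55) = ping(54)
ping(54) = pong(53)
pong(53) = ping(52)
ping(52) = pong(51)
pong(51) = ping(50)
ping(50) = pong(49)
pong(49) = ping(48)
ping(48) = pong(47)
pong(47) = ping(46)
ping(46) = pong(45)
pong(45) = ping(44)
ping(44) = pong(43)
pong(43) = ping(42)
ping(42) = pong(41)
pong(41) = ping(40)
ping(40) = pong(39)
pong(39) = ping(38)
ping(38) = pong(37)
pong(37) = ping(36)
ping(36) = pong(35)
pong(35) = ping(34)
ping(34) = pong(33)
pong(33) = ping(32)
ping(32) = pong(31)
pong(31) = ping(30)
ping(30) = pong(29)
pong(29) = ping(28)
ping(28) = pong(27)
pong(27) = ping(26)
ping(26) = pong(25)
pong(25) = ping(24)
ping(24) = pong(23)
pong(23) = ping(22)
ping(22) = pong(21)
pong(21) = ping(20)
ping(20) = pong(19)
pong(19) = ping(18)
ping(18) = pong(17)
pong(17) = ping(16)
ping(16) = pong(15)
pong(15) = ping(14)
ping(14) = pong(13)
pong(13) = ping(12)
ping(12) = pong(11)
pong(11) = ping(10)
ping(10) = pong(9)
pong(9) = ping(8)
ping(8) = pong(7)
pong(7) = ping(6)
ping(6) = pong(5)
pong(5) = ping(4)
ping(4) = pong(3)
pong(3) = ping(2)
ping(2) = pong(1)
pong(1) = ping(0)
ping(0) = 1  (base case)
Result: 1

1


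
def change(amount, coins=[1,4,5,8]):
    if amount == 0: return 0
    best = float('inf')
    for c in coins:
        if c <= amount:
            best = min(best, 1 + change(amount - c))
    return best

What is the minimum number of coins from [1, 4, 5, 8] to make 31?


Building up with DP:
change(0) = 0
change(1) = min(1+change(0)=1+0=1) = 1
change(2) = min(1+change(1)=1+1=2) = 2
change(3) = min(1+change(2)=1+2=3) = 3
change(4) = min(1+change(3)=1+3=4, 1+change(0)=1+0=1) = 1
change(5) = min(1+change(4)=1+1=2, 1+change(1)=1+1=2, 1+change(0)=1+0=1) = 1
change(6) = min(1+change(5)=1+1=2, 1+change(2)=1+2=3, 1+change(1)=1+1=2) = 2
change(7) = min(1+change(6)=1+2=3, 1+change(3)=1+3=4, 1+change(2)=1+2=3) = 3
change(8) = min(1+change(7)=1+3=4, 1+change(4)=1+1=2, 1+change(3)=1+3=4, 1+change(0)=1+0=1) = 1
change(9) = min(1+change(8)=1+1=2, 1+change(5)=1+1=2, 1+change(4)=1+1=2, 1+change(1)=1+1=2) = 2
change(10) = min(1+change(9)=1+2=3, 1+change(6)=1+2=3, 1+change(5)=1+1=2, 1+change(2)=1+2=3) = 2
change(11) = min(1+change(10)=1+2=3, 1+change(7)=1+3=4, 1+change(6)=1+2=3, 1+change(3)=1+3=4) = 3
change(12) = min(1+change(11)=1+3=4, 1+change(8)=1+1=2, 1+change(7)=1+3=4, 1+change(4)=1+1=2) = 2
change(13) = min(1+change(12)=1+2=3, 1+change(9)=1+2=3, 1+change(8)=1+1=2, 1+change(5)=1+1=2) = 2
change(14) = min(1+change(13)=1+2=3, 1+change(10)=1+2=3, 1+change(9)=1+2=3, 1+change(6)=1+2=3) = 3
change(15) = min(1+change(14)=1+3=4, 1+change(11)=1+3=4, 1+change(10)=1+2=3, 1+change(7)=1+3=4) = 3
change(16) = min(1+change(15)=1+3=4, 1+change(12)=1+2=3, 1+change(11)=1+3=4, 1+change(8)=1+1=2) = 2
change(17) = min(1+change(16)=1+2=3, 1+change(13)=1+2=3, 1+change(12)=1+2=3, 1+change(9)=1+2=3) = 3
change(18) = min(1+change(17)=1+3=4, 1+change(14)=1+3=4, 1+change(13)=1+2=3, 1+change(10)=1+2=3) = 3
change(19) = min(1+change(18)=1+3=4, 1+change(15)=1+3=4, 1+change(14)=1+3=4, 1+change(11)=1+3=4) = 4
change(20) = min(1+change(19)=1+4=5, 1+change(16)=1+2=3, 1+change(15)=1+3=4, 1+change(12)=1+2=3) = 3
change(21) = min(1+change(20)=1+3=4, 1+change(17)=1+3=4, 1+change(16)=1+2=3, 1+change(13)=1+2=3) = 3
change(22) = min(1+change(21)=1+3=4, 1+change(18)=1+3=4, 1+change(17)=1+3=4, 1+change(14)=1+3=4) = 4
change(23) = min(1+change(22)=1+4=5, 1+change(19)=1+4=5, 1+change(18)=1+3=4, 1+change(15)=1+3=4) = 4
change(24) = min(1+change(23)=1+4=5, 1+change(20)=1+3=4, 1+change(19)=1+4=5, 1+change(16)=1+2=3) = 3
change(25) = min(1+change(24)=1+3=4, 1+change(21)=1+3=4, 1+change(20)=1+3=4, 1+change(17)=1+3=4) = 4
change(26) = min(1+change(25)=1+4=5, 1+change(22)=1+4=5, 1+change(21)=1+3=4, 1+change(18)=1+3=4) = 4
change(27) = min(1+change(26)=1+4=5, 1+change(23)=1+4=5, 1+change(22)=1+4=5, 1+change(19)=1+4=5) = 5
change(28) = min(1+change(27)=1+5=6, 1+change(24)=1+3=4, 1+change(23)=1+4=5, 1+change(20)=1+3=4) = 4
change(29) = min(1+change(28)=1+4=5, 1+change(25)=1+4=5, 1+change(24)=1+3=4, 1+change(21)=1+3=4) = 4
change(30) = min(1+change(29)=1+4=5, 1+change(26)=1+4=5, 1+change(25)=1+4=5, 1+change(22)=1+4=5) = 5
change(31) = min(1+change(30)=1+5=6, 1+change(27)=1+5=6, 1+change(26)=1+4=5, 1+change(23)=1+4=5) = 5

5


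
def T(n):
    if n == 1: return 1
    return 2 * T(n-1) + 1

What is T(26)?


T(26) = 2 * T(25) + 1
T(25) = 2 * T(24) + 1
T(24) = 2 * T(23) + 1
T(23) = 2 * T(22) + 1
T(22) = 2 * T(21) + 1
T(21) = 2 * T(20) + 1
T(20) = 2 * T(19) + 1
T(19) = 2 * T(18) + 1
T(18) = 2 * T(17) + 1
T(17) = 2 * T(16) + 1
T(16) = 2 * T(15) + 1
T(15) = 2 * T(14) + 1
T(14) = 2 * T(13) + 1
T(13) = 2 * T(12) + 1
T(12) = 2 * T(11) + 1
T(11) = 2 * T(10) + 1
T(10) = 2 * T(9) + 1
T(9) = 2 * T(8) + 1
T(8) = 2 * T(7) + 1
T(7) = 2 * T(6) + 1
T(6) = 2 * T(5) + 1
T(5) = 2 * T(4) + 1
T(4) = 2 * T(3) + 1
T(3) = 2 * T(2) + 1
T(2) = 2 * T(1) + 1
T(1) = 1  (base case)
T(2) = 2 * 1 + 1 = 3
T(3) = 2 * 3 + 1 = 7
T(4) = 2 * 7 + 1 = 15
T(5) = 2 * 15 + 1 = 31
T(6) = 2 * 31 + 1 = 63
T(7) = 2 * 63 + 1 = 127
T(8) = 2 * 127 + 1 = 255
T(9) = 2 * 255 + 1 = 511
T(10) = 2 * 511 + 1 = 1023
T(11) = 2 * 1023 + 1 = 2047
T(12) = 2 * 2047 + 1 = 4095
T(13) = 2 * 4095 + 1 = 8191
T(14) = 2 * 8191 + 1 = 16383
T(15) = 2 * 16383 + 1 = 32767
T(16) = 2 * 32767 + 1 = 65535
T(17) = 2 * 65535 + 1 = 131071
T(18) = 2 * 131071 + 1 = 262143
T(19) = 2 * 262143 + 1 = 524287
T(20) = 2 * 524287 + 1 = 1048575
T(21) = 2 * 1048575 + 1 = 2097151
T(22) = 2 * 2097151 + 1 = 4194303
T(23) = 2 * 4194303 + 1 = 8388607
T(24) = 2 * 8388607 + 1 = 16777215
T(25) = 2 * 16777215 + 1 = 33554431
T(26) = 2 * 33554431 + 1 = 67108863

67108863


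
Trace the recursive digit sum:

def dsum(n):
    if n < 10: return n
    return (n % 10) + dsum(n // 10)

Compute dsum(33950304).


dsum(33950304) = 4 + dsum(3395030)
dsum(3395030) = 0 + dsum(339503)
dsum(339503) = 3 + dsum(33950)
dsum(33950) = 0 + dsum(3395)
dsum(3395) = 5 + dsum(339)
dsum(339) = 9 + dsum(33)
dsum(33) = 3 + dsum(3)
dsum(3) = 3  (base case)
Total: 4 + 0 + 3 + 0 + 5 + 9 + 3 + 3 = 27

27


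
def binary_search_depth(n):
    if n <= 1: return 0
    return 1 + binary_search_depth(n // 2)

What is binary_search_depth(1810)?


1810 / 2 = 905
905 / 2 = 452
452 / 2 = 226
226 / 2 = 113
113 / 2 = 56
56 / 2 = 28
28 / 2 = 14
14 / 2 = 7
7 / 2 = 3
3 / 2 = 1
Reached 1 after 10 halvings

10


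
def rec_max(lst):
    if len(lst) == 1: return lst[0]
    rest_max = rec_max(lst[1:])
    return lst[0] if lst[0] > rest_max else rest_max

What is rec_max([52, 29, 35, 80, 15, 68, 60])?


rec_max([52, 29, 35, 80, 15, 68, 60]): compare 52 with rec_max([29, 35, 80, 15, 68, 60])
rec_max([29, 35, 80, 15, 68, 60]): compare 29 with rec_max([35, 80, 15, 68, 60])
rec_max([35, 80, 15, 68, 60]): compare 35 with rec_max([80, 15, 68, 60])
rec_max([80, 15, 68, 60]): compare 80 with rec_max([15, 68, 60])
rec_max([15, 68, 60]): compare 15 with rec_max([68, 60])
rec_max([68, 60]): compare 68 with rec_max([60])
rec_max([60]) = 60  (base case)
Compare 68 with 60 -> 68
Compare 15 with 68 -> 68
Compare 80 with 68 -> 80
Compare 35 with 80 -> 80
Compare 29 with 80 -> 80
Compare 52 with 80 -> 80

80


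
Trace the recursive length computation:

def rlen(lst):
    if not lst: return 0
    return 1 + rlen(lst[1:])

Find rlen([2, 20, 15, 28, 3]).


rlen([2, 20, 15, 28, 3]) = 1 + rlen([20, 15, 28, 3])
rlen([20, 15, 28, 3]) = 1 + rlen([15, 28, 3])
rlen([15, 28, 3]) = 1 + rlen([28, 3])
rlen([28, 3]) = 1 + rlen([3])
rlen([3]) = 1 + rlen([])
rlen([]) = 0  (base case)
Unwinding: 1 + 1 + 1 + 1 + 1 + 0 = 5

5


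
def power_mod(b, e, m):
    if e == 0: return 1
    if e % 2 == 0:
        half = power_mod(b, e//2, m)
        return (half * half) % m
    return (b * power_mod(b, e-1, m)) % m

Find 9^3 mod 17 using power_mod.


power_mod(9, 3, 17): e is odd, compute power_mod(9, 2, 17)
  power_mod(9, 2, 17): e is even, compute power_mod(9, 1, 17)
    power_mod(9, 1, 17): e is odd, compute power_mod(9, 0, 17)
      power_mod(9, 0, 17) = 1
    (9 * 1) % 17 = 9
  half=9, (9*9) % 17 = 13
(9 * 13) % 17 = 15

15


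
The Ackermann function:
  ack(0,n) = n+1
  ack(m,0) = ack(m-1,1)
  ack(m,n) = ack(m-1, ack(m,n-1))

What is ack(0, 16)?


ack(0, 16) = 17
Result: ack(0, 16) = 17

17


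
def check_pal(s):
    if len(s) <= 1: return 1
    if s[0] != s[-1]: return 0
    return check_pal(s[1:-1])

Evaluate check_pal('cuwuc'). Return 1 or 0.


check_pal('cuwuc'): s[0]='c' == s[-1]='c' -> check check_pal('uwu')
check_pal('uwu'): s[0]='u' == s[-1]='u' -> check check_pal('w')
check_pal('w'): len <= 1 -> return 1  (base case)
Result: 1 (palindrome)

1


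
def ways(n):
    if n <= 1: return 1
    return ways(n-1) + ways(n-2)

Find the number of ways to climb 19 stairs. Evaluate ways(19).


Building up from base cases:
ways(0) = 1
ways(1) = 1
ways(2) = ways(1) + ways(0) = 1 + 1 = 2
ways(3) = ways(2) + ways(1) = 2 + 1 = 3
ways(4) = ways(3) + ways(2) = 3 + 2 = 5
ways(5) = ways(4) + ways(3) = 5 + 3 = 8
ways(6) = ways(5) + ways(4) = 8 + 5 = 13
ways(7) = ways(6) + ways(5) = 13 + 8 = 21
ways(8) = ways(7) + ways(6) = 21 + 13 = 34
ways(9) = ways(8) + ways(7) = 34 + 21 = 55
ways(10) = ways(9) + ways(8) = 55 + 34 = 89
ways(11) = ways(10) + ways(9) = 89 + 55 = 144
ways(12) = ways(11) + ways(10) = 144 + 89 = 233
ways(13) = ways(12) + ways(11) = 233 + 144 = 377
ways(14) = ways(13) + ways(12) = 377 + 233 = 610
ways(15) = ways(14) + ways(13) = 610 + 377 = 987
ways(16) = ways(15) + ways(14) = 987 + 610 = 1597
ways(17) = ways(16) + ways(15) = 1597 + 987 = 2584
ways(18) = ways(17) + ways(16) = 2584 + 1597 = 4181
ways(19) = ways(18) + ways(17) = 4181 + 2584 = 6765

6765


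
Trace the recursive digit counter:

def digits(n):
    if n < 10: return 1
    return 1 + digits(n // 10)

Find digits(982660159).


digits(982660159) = 1 + digits(98266015)
digits(98266015) = 1 + digits(9826601)
digits(9826601) = 1 + digits(982660)
digits(982660) = 1 + digits(98266)
digits(98266) = 1 + digits(9826)
digits(9826) = 1 + digits(982)
digits(982) = 1 + digits(98)
digits(98) = 1 + digits(9)
digits(9) = 1  (base case: 9 < 10)
Unwinding: 1 + 1 + 1 + 1 + 1 + 1 + 1 + 1 + 1 = 9

9


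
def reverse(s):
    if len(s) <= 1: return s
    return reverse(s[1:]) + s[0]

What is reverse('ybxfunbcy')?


reverse('ybxfunbcy') = reverse('bxfunbcy') + 'y'
reverse('bxfunbcy') = reverse('xfunbcy') + 'b'
reverse('xfunbcy') = reverse('funbcy') + 'x'
reverse('funbcy') = reverse('unbcy') + 'f'
reverse('unbcy') = reverse('nbcy') + 'u'
reverse('nbcy') = reverse('bcy') + 'n'
reverse('bcy') = reverse('cy') + 'b'
reverse('cy') = reverse('y') + 'c'
reverse('y') = 'y'  (base case)
Concatenating: 'y' + 'c' + 'b' + 'n' + 'u' + 'f' + 'x' + 'b' + 'y' = 'ycbnufxby'

ycbnufxby


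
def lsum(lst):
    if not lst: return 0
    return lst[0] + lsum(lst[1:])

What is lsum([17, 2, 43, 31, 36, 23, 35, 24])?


lsum([17, 2, 43, 31, 36, 23, 35, 24]) = 17 + lsum([2, 43, 31, 36, 23, 35, 24])
lsum([2, 43, 31, 36, 23, 35, 24]) = 2 + lsum([43, 31, 36, 23, 35, 24])
lsum([43, 31, 36, 23, 35, 24]) = 43 + lsum([31, 36, 23, 35, 24])
lsum([31, 36, 23, 35, 24]) = 31 + lsum([36, 23, 35, 24])
lsum([36, 23, 35, 24]) = 36 + lsum([23, 35, 24])
lsum([23, 35, 24]) = 23 + lsum([35, 24])
lsum([35, 24]) = 35 + lsum([24])
lsum([24]) = 24 + lsum([])
lsum([]) = 0  (base case)
Total: 17 + 2 + 43 + 31 + 36 + 23 + 35 + 24 + 0 = 211

211


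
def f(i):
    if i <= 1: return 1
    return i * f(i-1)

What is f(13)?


f(13)
= 13 * f(12)
= 13 * 12 * f(11)
= 13 * 12 * 11 * f(10)
= 13 * 12 * 11 * 10 * f(9)
= 13 * 12 * 11 * 10 * 9 * f(8)
= 13 * 12 * 11 * 10 * 9 * 8 * f(7)
= 13 * 12 * 11 * 10 * 9 * 8 * 7 * f(6)
= 13 * 12 * 11 * 10 * 9 * 8 * 7 * 6 * f(5)
= 13 * 12 * 11 * 10 * 9 * 8 * 7 * 6 * 5 * f(4)
= 13 * 12 * 11 * 10 * 9 * 8 * 7 * 6 * 5 * 4 * f(3)
= 13 * 12 * 11 * 10 * 9 * 8 * 7 * 6 * 5 * 4 * 3 * f(2)
= 13 * 12 * 11 * 10 * 9 * 8 * 7 * 6 * 5 * 4 * 3 * 2 * f(1)
= 13 * 12 * 11 * 10 * 9 * 8 * 7 * 6 * 5 * 4 * 3 * 2 * 1
= 6227020800

6227020800


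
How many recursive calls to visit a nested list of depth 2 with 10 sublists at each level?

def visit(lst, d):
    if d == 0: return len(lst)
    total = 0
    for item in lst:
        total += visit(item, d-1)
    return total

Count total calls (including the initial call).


At depth 0 (root): 1 call
At depth 1: each of 1 parents calls visit on 10 children = 10 calls
At depth 2: each of 10 parents calls visit on 10 children = 100 calls
Total: 1 + 10 + 100 = 111

111


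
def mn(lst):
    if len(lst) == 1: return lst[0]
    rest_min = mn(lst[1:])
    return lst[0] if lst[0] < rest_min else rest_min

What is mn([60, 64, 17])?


mn([60, 64, 17]): compare 60 with mn([64, 17])
mn([64, 17]): compare 64 with mn([17])
mn([17]) = 17  (base case)
Compare 64 with 17 -> 17
Compare 60 with 17 -> 17

17


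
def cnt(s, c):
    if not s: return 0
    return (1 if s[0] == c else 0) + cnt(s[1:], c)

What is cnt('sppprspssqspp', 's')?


s[0]='s' == 's' -> 1
s[0]='p' != 's' -> 0
s[0]='p' != 's' -> 0
s[0]='p' != 's' -> 0
s[0]='r' != 's' -> 0
s[0]='s' == 's' -> 1
s[0]='p' != 's' -> 0
s[0]='s' == 's' -> 1
s[0]='s' == 's' -> 1
s[0]='q' != 's' -> 0
s[0]='s' == 's' -> 1
s[0]='p' != 's' -> 0
s[0]='p' != 's' -> 0
Sum: 1 + 0 + 0 + 0 + 0 + 1 + 0 + 1 + 1 + 0 + 1 + 0 + 0 = 5

5


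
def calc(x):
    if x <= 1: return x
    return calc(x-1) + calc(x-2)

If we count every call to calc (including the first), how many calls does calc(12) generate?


Let C(n) = total calls for calc(n)
C(0) = 1, C(1) = 1
C(2) = 1 + C(1) + C(0) = 1 + 1 + 1 = 3
C(3) = 1 + C(2) + C(1) = 1 + 3 + 1 = 5
C(4) = 1 + C(3) + C(2) = 1 + 5 + 3 = 9
C(5) = 1 + C(4) + C(3) = 1 + 9 + 5 = 15
C(6) = 1 + C(5) + C(4) = 1 + 15 + 9 = 25
C(7) = 1 + C(6) + C(5) = 1 + 25 + 15 = 41
C(8) = 1 + C(7) + C(6) = 1 + 41 + 25 = 67
C(9) = 1 + C(8) + C(7) = 1 + 67 + 41 = 109
C(10) = 1 + C(9) + C(8) = 1 + 109 + 67 = 177
C(11) = 1 + C(10) + C(9) = 1 + 177 + 109 = 287
C(12) = 1 + C(11) + C(10) = 1 + 287 + 177 = 465

465


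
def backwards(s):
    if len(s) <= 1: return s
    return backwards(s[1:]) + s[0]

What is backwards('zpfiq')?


backwards('zpfiq') = backwards('pfiq') + 'z'
backwards('pfiq') = backwards('fiq') + 'p'
backwards('fiq') = backwards('iq') + 'f'
backwards('iq') = backwards('q') + 'i'
backwards('q') = 'q'  (base case)
Concatenating: 'q' + 'i' + 'f' + 'p' + 'z' = 'qifpz'

qifpz


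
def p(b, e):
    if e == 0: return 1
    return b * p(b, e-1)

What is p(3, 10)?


p(3, 10)
= 3 * p(3, 9)
= 3 * 3 * p(3, 8)
= 3 * 3 * 3 * p(3, 7)
= 3 * 3 * 3 * 3 * p(3, 6)
= 3 * 3 * 3 * 3 * 3 * p(3, 5)
= 3 * 3 * 3 * 3 * 3 * 3 * p(3, 4)
= 3 * 3 * 3 * 3 * 3 * 3 * 3 * p(3, 3)
= 3 * 3 * 3 * 3 * 3 * 3 * 3 * 3 * p(3, 2)
= 3 * 3 * 3 * 3 * 3 * 3 * 3 * 3 * 3 * p(3, 1)
= 3 * 3 * 3 * 3 * 3 * 3 * 3 * 3 * 3 * 3 * p(3, 0)
= 3 * 3 * 3 * 3 * 3 * 3 * 3 * 3 * 3 * 3 * 1
= 59049

59049


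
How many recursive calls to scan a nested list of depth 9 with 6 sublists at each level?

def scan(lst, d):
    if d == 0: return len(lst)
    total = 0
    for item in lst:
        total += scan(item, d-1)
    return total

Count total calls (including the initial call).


At depth 0 (root): 1 call
At depth 1: each of 1 parents calls scan on 6 children = 6 calls
At depth 2: each of 6 parents calls scan on 6 children = 36 calls
At depth 3: each of 36 parents calls scan on 6 children = 216 calls
At depth 4: each of 216 parents calls scan on 6 children = 1296 calls
At depth 5: each of 1296 parents calls scan on 6 children = 7776 calls
At depth 6: each of 7776 parents calls scan on 6 children = 46656 calls
At depth 7: each of 46656 parents calls scan on 6 children = 279936 calls
At depth 8: each of 279936 parents calls scan on 6 children = 1679616 calls
At depth 9: each of 1679616 parents calls scan on 6 children = 10077696 calls
Total: 1 + 6 + 36 + 216 + 1296 + 7776 + 46656 + 279936 + 1679616 + 10077696 = 12093235

12093235


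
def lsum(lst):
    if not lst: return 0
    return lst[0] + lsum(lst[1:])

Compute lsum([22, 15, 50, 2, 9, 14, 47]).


lsum([22, 15, 50, 2, 9, 14, 47]) = 22 + lsum([15, 50, 2, 9, 14, 47])
lsum([15, 50, 2, 9, 14, 47]) = 15 + lsum([50, 2, 9, 14, 47])
lsum([50, 2, 9, 14, 47]) = 50 + lsum([2, 9, 14, 47])
lsum([2, 9, 14, 47]) = 2 + lsum([9, 14, 47])
lsum([9, 14, 47]) = 9 + lsum([14, 47])
lsum([14, 47]) = 14 + lsum([47])
lsum([47]) = 47 + lsum([])
lsum([]) = 0  (base case)
Total: 22 + 15 + 50 + 2 + 9 + 14 + 47 + 0 = 159

159


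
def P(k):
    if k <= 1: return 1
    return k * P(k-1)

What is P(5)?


P(5)
= 5 * P(4)
= 5 * 4 * P(3)
= 5 * 4 * 3 * P(2)
= 5 * 4 * 3 * 2 * P(1)
= 5 * 4 * 3 * 2 * 1
= 120

120


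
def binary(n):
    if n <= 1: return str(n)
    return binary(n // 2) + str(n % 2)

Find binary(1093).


binary(1093) = binary(546) + '1'
binary(546) = binary(273) + '0'
binary(273) = binary(136) + '1'
binary(136) = binary(68) + '0'
binary(68) = binary(34) + '0'
binary(34) = binary(17) + '0'
binary(17) = binary(8) + '1'
binary(8) = binary(4) + '0'
binary(4) = binary(2) + '0'
binary(2) = binary(1) + '0'
binary(1) = '1'  (base case)
Concatenating: '1' + '0' + '0' + '0' + '1' + '0' + '0' + '0' + '1' + '0' + '1' = '10001000101'

10001000101


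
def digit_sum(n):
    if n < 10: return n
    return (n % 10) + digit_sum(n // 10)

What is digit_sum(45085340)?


digit_sum(45085340) = 0 + digit_sum(4508534)
digit_sum(4508534) = 4 + digit_sum(450853)
digit_sum(450853) = 3 + digit_sum(45085)
digit_sum(45085) = 5 + digit_sum(4508)
digit_sum(4508) = 8 + digit_sum(450)
digit_sum(450) = 0 + digit_sum(45)
digit_sum(45) = 5 + digit_sum(4)
digit_sum(4) = 4  (base case)
Total: 0 + 4 + 3 + 5 + 8 + 0 + 5 + 4 = 29

29


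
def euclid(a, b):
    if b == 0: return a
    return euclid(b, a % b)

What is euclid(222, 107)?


euclid(222, 107) = euclid(107, 8)
euclid(107, 8) = euclid(8, 3)
euclid(8, 3) = euclid(3, 2)
euclid(3, 2) = euclid(2, 1)
euclid(2, 1) = euclid(1, 0)
euclid(1, 0) = 1  (base case)

1


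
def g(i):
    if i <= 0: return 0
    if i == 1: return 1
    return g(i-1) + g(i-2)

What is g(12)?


Computing g(12) bottom-up:
g(0) = 0
g(1) = 1
g(2) = g(1) + g(0) = 1 + 0 = 1
g(3) = g(2) + g(1) = 1 + 1 = 2
g(4) = g(3) + g(2) = 2 + 1 = 3
g(5) = g(4) + g(3) = 3 + 2 = 5
g(6) = g(5) + g(4) = 5 + 3 = 8
g(7) = g(6) + g(5) = 8 + 5 = 13
g(8) = g(7) + g(6) = 13 + 8 = 21
g(9) = g(8) + g(7) = 21 + 13 = 34
g(10) = g(9) + g(8) = 34 + 21 = 55
g(11) = g(10) + g(9) = 55 + 34 = 89
g(12) = g(11) + g(10) = 89 + 55 = 144

144


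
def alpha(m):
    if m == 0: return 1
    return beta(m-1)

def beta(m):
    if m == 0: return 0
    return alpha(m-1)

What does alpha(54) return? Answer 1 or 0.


alpha(54) = beta(53)
beta(53) = alpha(52)
alpha(52) = beta(51)
beta(51) = alpha(50)
alpha(50) = beta(49)
beta(49) = alpha(48)
alpha(48) = beta(47)
beta(47) = alpha(46)
alpha(46) = beta(45)
beta(45) = alpha(44)
alpha(44) = beta(43)
beta(43) = alpha(42)
alpha(42) = beta(41)
beta(41) = alpha(40)
alpha(40) = beta(39)
beta(39) = alpha(38)
alpha(38) = beta(37)
beta(37) = alpha(36)
alpha(36) = beta(35)
beta(35) = alpha(34)
alpha(34) = beta(33)
beta(33) = alpha(32)
alpha(32) = beta(31)
beta(31) = alpha(30)
alpha(30) = beta(29)
beta(29) = alpha(28)
alpha(28) = beta(27)
beta(27) = alpha(26)
alpha(26) = beta(25)
beta(25) = alpha(24)
alpha(24) = beta(23)
beta(23) = alpha(22)
alpha(22) = beta(21)
beta(21) = alpha(20)
alpha(20) = beta(19)
beta(19) = alpha(18)
alpha(18) = beta(17)
beta(17) = alpha(16)
alpha(16) = beta(15)
beta(15) = alpha(14)
alpha(14) = beta(13)
beta(13) = alpha(12)
alpha(12) = beta(11)
beta(11) = alpha(10)
alpha(10) = beta(9)
beta(9) = alpha(8)
alpha(8) = beta(7)
beta(7) = alpha(6)
alpha(6) = beta(5)
beta(5) = alpha(4)
alpha(4) = beta(3)
beta(3) = alpha(2)
alpha(2) = beta(1)
beta(1) = alpha(0)
alpha(0) = 1  (base case)
Result: 1

1


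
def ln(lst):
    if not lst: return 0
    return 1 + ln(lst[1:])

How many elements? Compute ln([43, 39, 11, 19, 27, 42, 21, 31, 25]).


ln([43, 39, 11, 19, 27, 42, 21, 31, 25]) = 1 + ln([39, 11, 19, 27, 42, 21, 31, 25])
ln([39, 11, 19, 27, 42, 21, 31, 25]) = 1 + ln([11, 19, 27, 42, 21, 31, 25])
ln([11, 19, 27, 42, 21, 31, 25]) = 1 + ln([19, 27, 42, 21, 31, 25])
ln([19, 27, 42, 21, 31, 25]) = 1 + ln([27, 42, 21, 31, 25])
ln([27, 42, 21, 31, 25]) = 1 + ln([42, 21, 31, 25])
ln([42, 21, 31, 25]) = 1 + ln([21, 31, 25])
ln([21, 31, 25]) = 1 + ln([31, 25])
ln([31, 25]) = 1 + ln([25])
ln([25]) = 1 + ln([])
ln([]) = 0  (base case)
Unwinding: 1 + 1 + 1 + 1 + 1 + 1 + 1 + 1 + 1 + 0 = 9

9


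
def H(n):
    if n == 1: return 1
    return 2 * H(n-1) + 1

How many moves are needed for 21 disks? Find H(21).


H(21) = 2 * H(20) + 1
H(20) = 2 * H(19) + 1
H(19) = 2 * H(18) + 1
H(18) = 2 * H(17) + 1
H(17) = 2 * H(16) + 1
H(16) = 2 * H(15) + 1
H(15) = 2 * H(14) + 1
H(14) = 2 * H(13) + 1
H(13) = 2 * H(12) + 1
H(12) = 2 * H(11) + 1
H(11) = 2 * H(10) + 1
H(10) = 2 * H(9) + 1
H(9) = 2 * H(8) + 1
H(8) = 2 * H(7) + 1
H(7) = 2 * H(6) + 1
H(6) = 2 * H(5) + 1
H(5) = 2 * H(4) + 1
H(4) = 2 * H(3) + 1
H(3) = 2 * H(2) + 1
H(2) = 2 * H(1) + 1
H(1) = 1  (base case)
H(2) = 2 * 1 + 1 = 3
H(3) = 2 * 3 + 1 = 7
H(4) = 2 * 7 + 1 = 15
H(5) = 2 * 15 + 1 = 31
H(6) = 2 * 31 + 1 = 63
H(7) = 2 * 63 + 1 = 127
H(8) = 2 * 127 + 1 = 255
H(9) = 2 * 255 + 1 = 511
H(10) = 2 * 511 + 1 = 1023
H(11) = 2 * 1023 + 1 = 2047
H(12) = 2 * 2047 + 1 = 4095
H(13) = 2 * 4095 + 1 = 8191
H(14) = 2 * 8191 + 1 = 16383
H(15) = 2 * 16383 + 1 = 32767
H(16) = 2 * 32767 + 1 = 65535
H(17) = 2 * 65535 + 1 = 131071
H(18) = 2 * 131071 + 1 = 262143
H(19) = 2 * 262143 + 1 = 524287
H(20) = 2 * 524287 + 1 = 1048575
H(21) = 2 * 1048575 + 1 = 2097151

2097151


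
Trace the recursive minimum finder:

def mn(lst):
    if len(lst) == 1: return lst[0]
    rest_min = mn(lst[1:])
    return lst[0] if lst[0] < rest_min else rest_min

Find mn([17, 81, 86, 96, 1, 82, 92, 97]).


mn([17, 81, 86, 96, 1, 82, 92, 97]): compare 17 with mn([81, 86, 96, 1, 82, 92, 97])
mn([81, 86, 96, 1, 82, 92, 97]): compare 81 with mn([86, 96, 1, 82, 92, 97])
mn([86, 96, 1, 82, 92, 97]): compare 86 with mn([96, 1, 82, 92, 97])
mn([96, 1, 82, 92, 97]): compare 96 with mn([1, 82, 92, 97])
mn([1, 82, 92, 97]): compare 1 with mn([82, 92, 97])
mn([82, 92, 97]): compare 82 with mn([92, 97])
mn([92, 97]): compare 92 with mn([97])
mn([97]) = 97  (base case)
Compare 92 with 97 -> 92
Compare 82 with 92 -> 82
Compare 1 with 82 -> 1
Compare 96 with 1 -> 1
Compare 86 with 1 -> 1
Compare 81 with 1 -> 1
Compare 17 with 1 -> 1

1


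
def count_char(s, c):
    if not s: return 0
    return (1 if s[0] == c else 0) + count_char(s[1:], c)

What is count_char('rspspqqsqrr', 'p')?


s[0]='r' != 'p' -> 0
s[0]='s' != 'p' -> 0
s[0]='p' == 'p' -> 1
s[0]='s' != 'p' -> 0
s[0]='p' == 'p' -> 1
s[0]='q' != 'p' -> 0
s[0]='q' != 'p' -> 0
s[0]='s' != 'p' -> 0
s[0]='q' != 'p' -> 0
s[0]='r' != 'p' -> 0
s[0]='r' != 'p' -> 0
Sum: 0 + 0 + 1 + 0 + 1 + 0 + 0 + 0 + 0 + 0 + 0 = 2

2


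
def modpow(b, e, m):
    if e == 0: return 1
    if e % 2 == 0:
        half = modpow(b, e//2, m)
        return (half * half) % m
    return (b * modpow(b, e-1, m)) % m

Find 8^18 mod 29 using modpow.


modpow(8, 18, 29): e is even, compute modpow(8, 9, 29)
  modpow(8, 9, 29): e is odd, compute modpow(8, 8, 29)
    modpow(8, 8, 29): e is even, compute modpow(8, 4, 29)
      modpow(8, 4, 29): e is even, compute modpow(8, 2, 29)
        modpow(8, 2, 29): e is even, compute modpow(8, 1, 29)
          modpow(8, 1, 29): e is odd, compute modpow(8, 0, 29)
          modpow(8, 0, 29) = 1
          (8 * 1) % 29 = 8
        half=8, (8*8) % 29 = 6
      half=6, (6*6) % 29 = 7
    half=7, (7*7) % 29 = 20
  (8 * 20) % 29 = 15
half=15, (15*15) % 29 = 22

22


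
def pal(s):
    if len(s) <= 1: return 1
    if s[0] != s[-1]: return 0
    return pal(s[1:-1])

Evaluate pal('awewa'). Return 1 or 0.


pal('awewa'): s[0]='a' == s[-1]='a' -> check pal('wew')
pal('wew'): s[0]='w' == s[-1]='w' -> check pal('e')
pal('e'): len <= 1 -> return 1  (base case)
Result: 1 (palindrome)

1


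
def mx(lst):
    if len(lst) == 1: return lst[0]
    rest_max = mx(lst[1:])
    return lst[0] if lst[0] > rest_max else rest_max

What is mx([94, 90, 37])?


mx([94, 90, 37]): compare 94 with mx([90, 37])
mx([90, 37]): compare 90 with mx([37])
mx([37]) = 37  (base case)
Compare 90 with 37 -> 90
Compare 94 with 90 -> 94

94


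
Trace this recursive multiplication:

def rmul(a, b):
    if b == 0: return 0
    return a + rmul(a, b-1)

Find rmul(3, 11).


rmul(3, 11) = 3 + rmul(3, 10)
rmul(3, 10) = 3 + rmul(3, 9)
rmul(3, 9) = 3 + rmul(3, 8)
rmul(3, 8) = 3 + rmul(3, 7)
rmul(3, 7) = 3 + rmul(3, 6)
rmul(3, 6) = 3 + rmul(3, 5)
rmul(3, 5) = 3 + rmul(3, 4)
rmul(3, 4) = 3 + rmul(3, 3)
rmul(3, 3) = 3 + rmul(3, 2)
rmul(3, 2) = 3 + rmul(3, 1)
rmul(3, 1) = 3 + rmul(3, 0)
rmul(3, 0) = 0  (base case)
Total: 3 + 3 + 3 + 3 + 3 + 3 + 3 + 3 + 3 + 3 + 3 + 0 = 33

33


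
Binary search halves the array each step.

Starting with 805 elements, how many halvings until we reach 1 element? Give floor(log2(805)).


805 / 2 = 402
402 / 2 = 201
201 / 2 = 100
100 / 2 = 50
50 / 2 = 25
25 / 2 = 12
12 / 2 = 6
6 / 2 = 3
3 / 2 = 1
Reached 1 after 9 halvings

9


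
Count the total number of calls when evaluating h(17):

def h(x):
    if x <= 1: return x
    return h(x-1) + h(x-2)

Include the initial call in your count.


Let C(n) = total calls for h(n)
C(0) = 1, C(1) = 1
C(2) = 1 + C(1) + C(0) = 1 + 1 + 1 = 3
C(3) = 1 + C(2) + C(1) = 1 + 3 + 1 = 5
C(4) = 1 + C(3) + C(2) = 1 + 5 + 3 = 9
C(5) = 1 + C(4) + C(3) = 1 + 9 + 5 = 15
C(6) = 1 + C(5) + C(4) = 1 + 15 + 9 = 25
C(7) = 1 + C(6) + C(5) = 1 + 25 + 15 = 41
C(8) = 1 + C(7) + C(6) = 1 + 41 + 25 = 67
C(9) = 1 + C(8) + C(7) = 1 + 67 + 41 = 109
C(10) = 1 + C(9) + C(8) = 1 + 109 + 67 = 177
C(11) = 1 + C(10) + C(9) = 1 + 177 + 109 = 287
C(12) = 1 + C(11) + C(10) = 1 + 287 + 177 = 465
C(13) = 1 + C(12) + C(11) = 1 + 465 + 287 = 753
C(14) = 1 + C(13) + C(12) = 1 + 753 + 465 = 1219
C(15) = 1 + C(14) + C(13) = 1 + 1219 + 753 = 1973
C(16) = 1 + C(15) + C(14) = 1 + 1973 + 1219 = 3193
C(17) = 1 + C(16) + C(15) = 1 + 3193 + 1973 = 5167

5167


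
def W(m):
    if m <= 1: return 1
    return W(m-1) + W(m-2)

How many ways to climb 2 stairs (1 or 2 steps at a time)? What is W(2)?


Building up from base cases:
W(0) = 1
W(1) = 1
W(2) = W(1) + W(0) = 1 + 1 = 2

2


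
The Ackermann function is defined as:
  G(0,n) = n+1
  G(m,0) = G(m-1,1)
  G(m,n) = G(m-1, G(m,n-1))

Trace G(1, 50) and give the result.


G(1, 50) = G(0, G(1, 49))
  G(1, 49) = G(0, G(1, 48))
    G(1, 48) = G(0, G(1, 47))
      G(1, 47) = G(0, G(1, 46))
        G(1, 46) = G(0, G(1, 45))
          G(1, 45) = G(0, G(1, 44))
          G(1, 44) = G(0, G(1, 43))
          G(1, 43) = G(0, G(1, 42))
          G(1, 42) = G(0, G(1, 41))
          G(1, 41) = G(0, G(1, 40))
          G(1, 40) = G(0, G(1, 39))
          G(1, 39) = G(0, G(1, 38))
          G(1, 38) = G(0, G(1, 37))
          G(1, 37) = G(0, G(1, 36))
          G(1, 36) = G(0, G(1, 35))
          G(1, 35) = G(0, G(1, 34))
          G(1, 34) = G(0, G(1, 33))
          G(1, 33) = G(0, G(1, 32))
          G(1, 32) = G(0, G(1, 31))
          G(1, 31) = G(0, G(1, 30))
          G(1, 30) = G(0, G(1, 29))
          G(1, 29) = G(0, G(1, 28))
          G(1, 28) = G(0, G(1, 27))
          G(1, 27) = G(0, G(1, 26))
          G(1, 26) = G(0, G(1, 25))
... (trace truncated)
Result: G(1, 50) = 52

52


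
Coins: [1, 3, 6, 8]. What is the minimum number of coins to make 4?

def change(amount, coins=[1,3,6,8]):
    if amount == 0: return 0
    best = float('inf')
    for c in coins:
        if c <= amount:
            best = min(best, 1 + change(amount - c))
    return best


Building up with DP:
change(0) = 0
change(1) = min(1+change(0)=1+0=1) = 1
change(2) = min(1+change(1)=1+1=2) = 2
change(3) = min(1+change(2)=1+2=3, 1+change(0)=1+0=1) = 1
change(4) = min(1+change(3)=1+1=2, 1+change(1)=1+1=2) = 2

2


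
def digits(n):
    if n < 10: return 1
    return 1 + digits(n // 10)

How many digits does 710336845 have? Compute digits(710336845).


digits(710336845) = 1 + digits(71033684)
digits(71033684) = 1 + digits(7103368)
digits(7103368) = 1 + digits(710336)
digits(710336) = 1 + digits(71033)
digits(71033) = 1 + digits(7103)
digits(7103) = 1 + digits(710)
digits(710) = 1 + digits(71)
digits(71) = 1 + digits(7)
digits(7) = 1  (base case: 7 < 10)
Unwinding: 1 + 1 + 1 + 1 + 1 + 1 + 1 + 1 + 1 = 9

9


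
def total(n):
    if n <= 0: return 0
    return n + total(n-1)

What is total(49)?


total(49)
= 49 + 48 + 47 + 46 + 45 + 44 + 43 + 42 + 41 + 40 + 39 + 38 + 37 + 36 + 35 + 34 + 33 + 32 + 31 + 30 + 29 + 28 + 27 + 26 + 25 + 24 + 23 + 22 + 21 + 20 + 19 + 18 + 17 + 16 + 15 + 14 + 13 + 12 + 11 + 10 + 9 + 8 + 7 + 6 + 5 + 4 + 3 + 2 + 1 + total(0)
= 49 + 48 + 47 + 46 + 45 + 44 + 43 + 42 + 41 + 40 + 39 + 38 + 37 + 36 + 35 + 34 + 33 + 32 + 31 + 30 + 29 + 28 + 27 + 26 + 25 + 24 + 23 + 22 + 21 + 20 + 19 + 18 + 17 + 16 + 15 + 14 + 13 + 12 + 11 + 10 + 9 + 8 + 7 + 6 + 5 + 4 + 3 + 2 + 1 + 0
= 1225

1225


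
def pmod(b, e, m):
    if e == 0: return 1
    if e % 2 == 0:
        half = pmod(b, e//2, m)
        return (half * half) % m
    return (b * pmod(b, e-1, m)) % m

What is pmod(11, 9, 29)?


pmod(11, 9, 29): e is odd, compute pmod(11, 8, 29)
  pmod(11, 8, 29): e is even, compute pmod(11, 4, 29)
    pmod(11, 4, 29): e is even, compute pmod(11, 2, 29)
      pmod(11, 2, 29): e is even, compute pmod(11, 1, 29)
        pmod(11, 1, 29): e is odd, compute pmod(11, 0, 29)
          pmod(11, 0, 29) = 1
        (11 * 1) % 29 = 11
      half=11, (11*11) % 29 = 5
    half=5, (5*5) % 29 = 25
  half=25, (25*25) % 29 = 16
(11 * 16) % 29 = 2

2


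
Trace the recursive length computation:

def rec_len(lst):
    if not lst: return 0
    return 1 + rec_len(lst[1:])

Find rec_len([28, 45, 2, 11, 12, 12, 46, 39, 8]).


rec_len([28, 45, 2, 11, 12, 12, 46, 39, 8]) = 1 + rec_len([45, 2, 11, 12, 12, 46, 39, 8])
rec_len([45, 2, 11, 12, 12, 46, 39, 8]) = 1 + rec_len([2, 11, 12, 12, 46, 39, 8])
rec_len([2, 11, 12, 12, 46, 39, 8]) = 1 + rec_len([11, 12, 12, 46, 39, 8])
rec_len([11, 12, 12, 46, 39, 8]) = 1 + rec_len([12, 12, 46, 39, 8])
rec_len([12, 12, 46, 39, 8]) = 1 + rec_len([12, 46, 39, 8])
rec_len([12, 46, 39, 8]) = 1 + rec_len([46, 39, 8])
rec_len([46, 39, 8]) = 1 + rec_len([39, 8])
rec_len([39, 8]) = 1 + rec_len([8])
rec_len([8]) = 1 + rec_len([])
rec_len([]) = 0  (base case)
Unwinding: 1 + 1 + 1 + 1 + 1 + 1 + 1 + 1 + 1 + 0 = 9

9


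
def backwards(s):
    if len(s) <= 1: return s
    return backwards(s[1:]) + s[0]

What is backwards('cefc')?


backwards('cefc') = backwards('efc') + 'c'
backwards('efc') = backwards('fc') + 'e'
backwards('fc') = backwards('c') + 'f'
backwards('c') = 'c'  (base case)
Concatenating: 'c' + 'f' + 'e' + 'c' = 'cfec'

cfec


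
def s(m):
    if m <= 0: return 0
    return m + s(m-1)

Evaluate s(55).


s(55)
= 55 + 54 + 53 + 52 + 51 + 50 + 49 + 48 + 47 + 46 + 45 + 44 + 43 + 42 + 41 + 40 + 39 + 38 + 37 + 36 + 35 + 34 + 33 + 32 + 31 + 30 + 29 + 28 + 27 + 26 + 25 + 24 + 23 + 22 + 21 + 20 + 19 + 18 + 17 + 16 + 15 + 14 + 13 + 12 + 11 + 10 + 9 + 8 + 7 + 6 + 5 + 4 + 3 + 2 + 1 + s(0)
= 55 + 54 + 53 + 52 + 51 + 50 + 49 + 48 + 47 + 46 + 45 + 44 + 43 + 42 + 41 + 40 + 39 + 38 + 37 + 36 + 35 + 34 + 33 + 32 + 31 + 30 + 29 + 28 + 27 + 26 + 25 + 24 + 23 + 22 + 21 + 20 + 19 + 18 + 17 + 16 + 15 + 14 + 13 + 12 + 11 + 10 + 9 + 8 + 7 + 6 + 5 + 4 + 3 + 2 + 1 + 0
= 1540

1540


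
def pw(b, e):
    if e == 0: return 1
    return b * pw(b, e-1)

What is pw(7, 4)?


pw(7, 4)
= 7 * pw(7, 3)
= 7 * 7 * pw(7, 2)
= 7 * 7 * 7 * pw(7, 1)
= 7 * 7 * 7 * 7 * pw(7, 0)
= 7 * 7 * 7 * 7 * 1
= 2401

2401


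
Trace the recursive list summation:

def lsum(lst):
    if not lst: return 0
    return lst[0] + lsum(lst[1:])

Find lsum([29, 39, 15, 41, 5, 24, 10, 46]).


lsum([29, 39, 15, 41, 5, 24, 10, 46]) = 29 + lsum([39, 15, 41, 5, 24, 10, 46])
lsum([39, 15, 41, 5, 24, 10, 46]) = 39 + lsum([15, 41, 5, 24, 10, 46])
lsum([15, 41, 5, 24, 10, 46]) = 15 + lsum([41, 5, 24, 10, 46])
lsum([41, 5, 24, 10, 46]) = 41 + lsum([5, 24, 10, 46])
lsum([5, 24, 10, 46]) = 5 + lsum([24, 10, 46])
lsum([24, 10, 46]) = 24 + lsum([10, 46])
lsum([10, 46]) = 10 + lsum([46])
lsum([46]) = 46 + lsum([])
lsum([]) = 0  (base case)
Total: 29 + 39 + 15 + 41 + 5 + 24 + 10 + 46 + 0 = 209

209


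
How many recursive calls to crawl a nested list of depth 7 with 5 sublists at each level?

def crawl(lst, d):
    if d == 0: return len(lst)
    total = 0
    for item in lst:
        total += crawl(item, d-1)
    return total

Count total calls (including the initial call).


At depth 0 (root): 1 call
At depth 1: each of 1 parents calls crawl on 5 children = 5 calls
At depth 2: each of 5 parents calls crawl on 5 children = 25 calls
At depth 3: each of 25 parents calls crawl on 5 children = 125 calls
At depth 4: each of 125 parents calls crawl on 5 children = 625 calls
At depth 5: each of 625 parents calls crawl on 5 children = 3125 calls
At depth 6: each of 3125 parents calls crawl on 5 children = 15625 calls
At depth 7: each of 15625 parents calls crawl on 5 children = 78125 calls
Total: 1 + 5 + 25 + 125 + 625 + 3125 + 15625 + 78125 = 97656

97656


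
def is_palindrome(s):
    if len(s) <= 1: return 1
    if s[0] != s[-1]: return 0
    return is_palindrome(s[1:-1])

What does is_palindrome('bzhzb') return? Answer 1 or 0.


is_palindrome('bzhzb'): s[0]='b' == s[-1]='b' -> check is_palindrome('zhz')
is_palindrome('zhz'): s[0]='z' == s[-1]='z' -> check is_palindrome('h')
is_palindrome('h'): len <= 1 -> return 1  (base case)
Result: 1 (palindrome)

1


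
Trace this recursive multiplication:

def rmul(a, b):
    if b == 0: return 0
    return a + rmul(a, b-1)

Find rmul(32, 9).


rmul(32, 9) = 32 + rmul(32, 8)
rmul(32, 8) = 32 + rmul(32, 7)
rmul(32, 7) = 32 + rmul(32, 6)
rmul(32, 6) = 32 + rmul(32, 5)
rmul(32, 5) = 32 + rmul(32, 4)
rmul(32, 4) = 32 + rmul(32, 3)
rmul(32, 3) = 32 + rmul(32, 2)
rmul(32, 2) = 32 + rmul(32, 1)
rmul(32, 1) = 32 + rmul(32, 0)
rmul(32, 0) = 0  (base case)
Total: 32 + 32 + 32 + 32 + 32 + 32 + 32 + 32 + 32 + 0 = 288

288


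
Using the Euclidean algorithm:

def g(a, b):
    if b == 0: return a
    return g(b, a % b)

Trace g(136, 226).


g(136, 226) = g(226, 136)
g(226, 136) = g(136, 90)
g(136, 90) = g(90, 46)
g(90, 46) = g(46, 44)
g(46, 44) = g(44, 2)
g(44, 2) = g(2, 0)
g(2, 0) = 2  (base case)

2


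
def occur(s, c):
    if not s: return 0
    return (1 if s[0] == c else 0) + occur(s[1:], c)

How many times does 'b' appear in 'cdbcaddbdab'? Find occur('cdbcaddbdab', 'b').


s[0]='c' != 'b' -> 0
s[0]='d' != 'b' -> 0
s[0]='b' == 'b' -> 1
s[0]='c' != 'b' -> 0
s[0]='a' != 'b' -> 0
s[0]='d' != 'b' -> 0
s[0]='d' != 'b' -> 0
s[0]='b' == 'b' -> 1
s[0]='d' != 'b' -> 0
s[0]='a' != 'b' -> 0
s[0]='b' == 'b' -> 1
Sum: 0 + 0 + 1 + 0 + 0 + 0 + 0 + 1 + 0 + 0 + 1 = 3

3


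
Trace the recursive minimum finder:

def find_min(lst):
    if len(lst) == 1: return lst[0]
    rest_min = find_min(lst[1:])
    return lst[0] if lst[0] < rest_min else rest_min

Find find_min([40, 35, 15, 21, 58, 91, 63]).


find_min([40, 35, 15, 21, 58, 91, 63]): compare 40 with find_min([35, 15, 21, 58, 91, 63])
find_min([35, 15, 21, 58, 91, 63]): compare 35 with find_min([15, 21, 58, 91, 63])
find_min([15, 21, 58, 91, 63]): compare 15 with find_min([21, 58, 91, 63])
find_min([21, 58, 91, 63]): compare 21 with find_min([58, 91, 63])
find_min([58, 91, 63]): compare 58 with find_min([91, 63])
find_min([91, 63]): compare 91 with find_min([63])
find_min([63]) = 63  (base case)
Compare 91 with 63 -> 63
Compare 58 with 63 -> 58
Compare 21 with 58 -> 21
Compare 15 with 21 -> 15
Compare 35 with 15 -> 15
Compare 40 with 15 -> 15

15


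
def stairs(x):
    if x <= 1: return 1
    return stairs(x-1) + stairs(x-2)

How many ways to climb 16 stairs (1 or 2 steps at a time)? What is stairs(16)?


Building up from base cases:
stairs(0) = 1
stairs(1) = 1
stairs(2) = stairs(1) + stairs(0) = 1 + 1 = 2
stairs(3) = stairs(2) + stairs(1) = 2 + 1 = 3
stairs(4) = stairs(3) + stairs(2) = 3 + 2 = 5
stairs(5) = stairs(4) + stairs(3) = 5 + 3 = 8
stairs(6) = stairs(5) + stairs(4) = 8 + 5 = 13
stairs(7) = stairs(6) + stairs(5) = 13 + 8 = 21
stairs(8) = stairs(7) + stairs(6) = 21 + 13 = 34
stairs(9) = stairs(8) + stairs(7) = 34 + 21 = 55
stairs(10) = stairs(9) + stairs(8) = 55 + 34 = 89
stairs(11) = stairs(10) + stairs(9) = 89 + 55 = 144
stairs(12) = stairs(11) + stairs(10) = 144 + 89 = 233
stairs(13) = stairs(12) + stairs(11) = 233 + 144 = 377
stairs(14) = stairs(13) + stairs(12) = 377 + 233 = 610
stairs(15) = stairs(14) + stairs(13) = 610 + 377 = 987
stairs(16) = stairs(15) + stairs(14) = 987 + 610 = 1597

1597
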